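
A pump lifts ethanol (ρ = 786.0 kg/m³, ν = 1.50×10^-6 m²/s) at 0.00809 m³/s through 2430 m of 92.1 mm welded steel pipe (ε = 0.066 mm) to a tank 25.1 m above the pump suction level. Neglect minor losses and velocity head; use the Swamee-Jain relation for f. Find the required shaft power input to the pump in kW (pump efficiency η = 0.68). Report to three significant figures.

P_shaft ≈ 6.32 kW

V = 4Q/(πD²) = 1.214 m/s; Re = 7.46×10^4; ε/D = 7.17×10^-4; f = 0.02206
h_f = f(L/D)V²/2g = 43.74 m
Total head H = z + h_f = 25.1 + 43.74 = 68.84 m
P_hyd = ρgQH = 786.0·9.81·0.00809·68.84 = 4.294 kW
P_shaft = P_hyd/η = 4.294/0.68 = 6.315 kW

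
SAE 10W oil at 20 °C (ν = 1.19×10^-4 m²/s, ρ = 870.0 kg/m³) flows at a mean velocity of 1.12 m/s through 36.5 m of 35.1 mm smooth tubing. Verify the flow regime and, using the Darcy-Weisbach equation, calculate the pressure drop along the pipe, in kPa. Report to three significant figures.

Re = VD/ν = 1.12·0.03510/1.19×10^-4 = 330 → laminar (Re < 2300)
f = 64/Re = 0.1937
h_f = f(L/D)V²/(2g) = 0.1937·(36.5/0.03510)·1.12²/(2·9.81) = 12.88 m
Δp = ρg·h_f = 870.0·9.81·12.88 = 109.9 kPa

Δp ≈ 110 kPa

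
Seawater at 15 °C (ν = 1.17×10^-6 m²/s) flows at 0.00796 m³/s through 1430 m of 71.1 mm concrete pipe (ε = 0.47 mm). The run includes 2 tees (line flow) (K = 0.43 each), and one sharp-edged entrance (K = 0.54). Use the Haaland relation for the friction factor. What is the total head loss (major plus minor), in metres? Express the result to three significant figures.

H_L ≈ 139 m

V = 4Q/(πD²) = 2.005 m/s; V²/2g = 0.2049 m
Re = 1.22×10^5, ε/D = 0.00661 → f = 0.03376 (Haaland)
Major: h_f = f(L/D)·V²/2g = 0.03376·20113·0.2049 = 139.1 m
Minor: ΣK = 1.40; h_m = ΣK·V²/2g = 0.2868 m
Total H_L = 139.1 + 0.2868 = 139.4 m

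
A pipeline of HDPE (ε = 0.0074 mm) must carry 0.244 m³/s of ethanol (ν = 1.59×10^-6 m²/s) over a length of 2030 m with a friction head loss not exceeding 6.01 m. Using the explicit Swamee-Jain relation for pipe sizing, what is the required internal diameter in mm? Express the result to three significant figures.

D ≈ 476 mm

Swamee-Jain (Type III): D = 0.66·[ε^1.25·(LQ²/(gh_f))^4.75 + ν·Q^9.4·(L/(gh_f))^5.2]^0.04
LQ²/(gh_f) = 2.050; L/(gh_f) = 34.43
Term 1 = ε^1.25·(…)^4.75 = 1.17×10^-5; Term 2 = ν·Q^9.4·(…)^5.2 = 2.72×10^-4
D = 0.66·(1.17×10^-5 + 2.72×10^-4)^0.04 = 0.4761 m = 476 mm
Check: V = 1.37 m/s, Re = 4.10×10^5, f = 0.01379, h_f = 5.63 m ≈ 6.01 m ✓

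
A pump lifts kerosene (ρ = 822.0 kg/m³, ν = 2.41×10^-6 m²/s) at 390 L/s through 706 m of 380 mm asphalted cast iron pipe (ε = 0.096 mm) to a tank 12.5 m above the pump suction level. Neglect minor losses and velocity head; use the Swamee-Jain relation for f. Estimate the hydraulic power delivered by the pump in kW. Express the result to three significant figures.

P_hyd ≈ 95.3 kW

V = 4Q/(πD²) = 3.439 m/s; Re = 5.42×10^5; ε/D = 2.53×10^-4; f = 0.01589
h_f = f(L/D)V²/2g = 17.79 m
Total head H = z + h_f = 12.5 + 17.79 = 30.29 m
P_hyd = ρgQH = 822.0·9.81·0.390·30.29 = 95.26 kW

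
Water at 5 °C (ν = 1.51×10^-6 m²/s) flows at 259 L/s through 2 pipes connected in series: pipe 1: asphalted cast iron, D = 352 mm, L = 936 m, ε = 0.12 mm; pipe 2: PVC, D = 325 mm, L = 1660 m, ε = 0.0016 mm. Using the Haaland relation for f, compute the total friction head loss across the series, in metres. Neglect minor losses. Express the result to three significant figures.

Pipe 1: V = 2.661 m/s, Re = 6.20×10^5, ε/D = 3.41×10^-4, f = 0.01628, h_1 = f(L/D)V²/2g = 15.63 m
Pipe 2: V = 3.122 m/s, Re = 6.72×10^5, ε/D = 4.92×10^-6, f = 0.01247, h_2 = f(L/D)V²/2g = 31.63 m
Series → Q common, losses add: H = Σh = 47.26 m

H ≈ 47.3 m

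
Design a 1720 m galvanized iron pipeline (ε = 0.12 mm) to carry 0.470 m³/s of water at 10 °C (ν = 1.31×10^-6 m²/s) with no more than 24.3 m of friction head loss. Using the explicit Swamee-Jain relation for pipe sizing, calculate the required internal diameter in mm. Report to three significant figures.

Swamee-Jain (Type III): D = 0.66·[ε^1.25·(LQ²/(gh_f))^4.75 + ν·Q^9.4·(L/(gh_f))^5.2]^0.04
LQ²/(gh_f) = 1.594; L/(gh_f) = 7.215
Term 1 = ε^1.25·(…)^4.75 = 1.15×10^-4; Term 2 = ν·Q^9.4·(…)^5.2 = 3.15×10^-5
D = 0.66·(1.15×10^-4 + 3.15×10^-5)^0.04 = 0.4636 m = 464 mm
Check: V = 2.78 m/s, Re = 9.85×10^5, f = 0.01539, h_f = 22.5 m ≈ 24.3 m ✓

D ≈ 464 mm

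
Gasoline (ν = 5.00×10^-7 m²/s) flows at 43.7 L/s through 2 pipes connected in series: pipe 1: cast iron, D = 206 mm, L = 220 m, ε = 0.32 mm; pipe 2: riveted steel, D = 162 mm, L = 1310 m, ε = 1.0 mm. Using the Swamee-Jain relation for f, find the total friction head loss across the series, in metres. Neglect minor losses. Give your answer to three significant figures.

H ≈ 62.5 m

Pipe 1: V = 1.311 m/s, Re = 5.40×10^5, ε/D = 0.00155, f = 0.02244, h_1 = f(L/D)V²/2g = 2.100 m
Pipe 2: V = 2.120 m/s, Re = 6.87×10^5, ε/D = 0.00617, f = 0.03260, h_2 = f(L/D)V²/2g = 60.39 m
Series → Q common, losses add: H = Σh = 62.49 m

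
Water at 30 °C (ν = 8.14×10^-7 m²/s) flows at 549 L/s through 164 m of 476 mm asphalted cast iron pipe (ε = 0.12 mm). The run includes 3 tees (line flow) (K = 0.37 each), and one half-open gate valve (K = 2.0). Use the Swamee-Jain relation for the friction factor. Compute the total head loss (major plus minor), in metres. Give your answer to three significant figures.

V = 4Q/(πD²) = 3.085 m/s; V²/2g = 0.4851 m
Re = 1.80×10^6, ε/D = 2.52×10^-4 → f = 0.01496 (Swamee-Jain)
Major: h_f = f(L/D)·V²/2g = 0.01496·344.5·0.4851 = 2.500 m
Minor: ΣK = 3.11; h_m = ΣK·V²/2g = 1.509 m
Total H_L = 2.500 + 1.509 = 4.008 m

H_L ≈ 4.01 m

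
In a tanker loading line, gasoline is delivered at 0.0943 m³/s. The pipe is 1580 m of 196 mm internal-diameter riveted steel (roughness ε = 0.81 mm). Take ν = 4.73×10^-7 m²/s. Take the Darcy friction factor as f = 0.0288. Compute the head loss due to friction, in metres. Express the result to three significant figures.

h_f ≈ 116 m

V = 4Q/(πD²) = 4·0.0943/(π·0.196²) = 3.125 m/s
h_f = f(L/D)V²/(2g) = 0.02880·(1580/0.196)·3.125²/(2·9.81) = 115.6 m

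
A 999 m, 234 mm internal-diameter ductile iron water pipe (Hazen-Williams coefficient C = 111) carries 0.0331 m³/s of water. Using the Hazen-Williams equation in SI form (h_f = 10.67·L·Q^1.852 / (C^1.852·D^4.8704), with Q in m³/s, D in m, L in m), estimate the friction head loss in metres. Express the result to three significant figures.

h_f ≈ 3.72 m

h_f = 10.67·999·0.0331^1.852 / (111^1.852·0.234^4.8704) = 3.721 m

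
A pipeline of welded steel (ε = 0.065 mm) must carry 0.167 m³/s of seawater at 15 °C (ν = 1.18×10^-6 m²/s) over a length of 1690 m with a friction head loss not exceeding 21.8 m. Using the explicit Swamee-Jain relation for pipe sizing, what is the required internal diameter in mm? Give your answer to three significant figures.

D ≈ 312 mm

Swamee-Jain (Type III): D = 0.66·[ε^1.25·(LQ²/(gh_f))^4.75 + ν·Q^9.4·(L/(gh_f))^5.2]^0.04
LQ²/(gh_f) = 0.2204; L/(gh_f) = 7.902
Term 1 = ε^1.25·(…)^4.75 = 4.43×10^-9; Term 2 = ν·Q^9.4·(…)^5.2 = 2.72×10^-9
D = 0.66·(4.43×10^-9 + 2.72×10^-9)^0.04 = 0.3117 m = 312 mm
Check: V = 2.19 m/s, Re = 5.78×10^5, f = 0.01541, h_f = 20.4 m ≈ 21.8 m ✓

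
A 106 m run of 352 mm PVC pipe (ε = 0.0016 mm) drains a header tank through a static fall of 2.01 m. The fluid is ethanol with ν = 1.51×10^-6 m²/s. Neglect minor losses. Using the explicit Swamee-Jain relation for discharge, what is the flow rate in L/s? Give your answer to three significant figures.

Swamee-Jain (Type II): Q = -0.965·√(gD⁵h_f/L)·ln[ε/(3.7D) + √(3.17ν²L/(gD³h_f))]
√(gD⁵h_f/L) = √(9.81·0.352⁵·2.01/106) = 0.03171
ε/(3.7D) = 1.23×10^-6; √(3.17ν²L/(gD³h_f)) = 2.98×10^-5
Q = -0.965·0.03171·ln(3.108×10^-5) = 0.3176 m³/s
Check: V = 3.26 m/s, Re = 7.61×10^5, f = 0.01226, h_f = 2.00 m ≈ 2.01 m ✓

Q ≈ 318 L/s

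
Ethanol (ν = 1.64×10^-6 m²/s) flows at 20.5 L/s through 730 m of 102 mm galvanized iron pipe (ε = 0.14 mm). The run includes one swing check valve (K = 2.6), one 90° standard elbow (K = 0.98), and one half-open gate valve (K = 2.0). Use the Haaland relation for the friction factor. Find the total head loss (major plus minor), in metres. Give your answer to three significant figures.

V = 4Q/(πD²) = 2.509 m/s; V²/2g = 0.3208 m
Re = 1.56×10^5, ε/D = 0.00137 → f = 0.02255 (Haaland)
Major: h_f = f(L/D)·V²/2g = 0.02255·7157·0.3208 = 51.78 m
Minor: ΣK = 5.58; h_m = ΣK·V²/2g = 1.790 m
Total H_L = 51.78 + 1.790 = 53.57 m

H_L ≈ 53.6 m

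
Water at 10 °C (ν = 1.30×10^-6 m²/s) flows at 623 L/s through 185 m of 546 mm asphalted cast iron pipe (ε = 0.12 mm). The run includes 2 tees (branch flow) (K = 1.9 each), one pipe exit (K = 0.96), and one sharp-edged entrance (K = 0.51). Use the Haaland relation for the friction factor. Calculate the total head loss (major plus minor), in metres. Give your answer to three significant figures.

H_L ≈ 3.70 m

V = 4Q/(πD²) = 2.661 m/s; V²/2g = 0.3609 m
Re = 1.12×10^6, ε/D = 2.20×10^-4 → f = 0.01474 (Haaland)
Major: h_f = f(L/D)·V²/2g = 0.01474·338.8·0.3609 = 1.802 m
Minor: ΣK = 5.27; h_m = ΣK·V²/2g = 1.902 m
Total H_L = 1.802 + 1.902 = 3.704 m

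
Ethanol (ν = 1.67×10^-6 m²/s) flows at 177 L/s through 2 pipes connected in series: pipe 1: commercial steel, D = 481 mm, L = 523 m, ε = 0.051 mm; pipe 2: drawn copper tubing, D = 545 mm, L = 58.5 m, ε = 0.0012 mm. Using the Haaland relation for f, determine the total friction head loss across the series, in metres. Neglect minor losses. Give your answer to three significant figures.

H ≈ 0.858 m

Pipe 1: V = 0.9741 m/s, Re = 2.81×10^5, ε/D = 1.06×10^-4, f = 0.01543, h_1 = f(L/D)V²/2g = 0.8112 m
Pipe 2: V = 0.7587 m/s, Re = 2.48×10^5, ε/D = 2.20×10^-6, f = 0.01489, h_2 = f(L/D)V²/2g = 0.04689 m
Series → Q common, losses add: H = Σh = 0.8581 m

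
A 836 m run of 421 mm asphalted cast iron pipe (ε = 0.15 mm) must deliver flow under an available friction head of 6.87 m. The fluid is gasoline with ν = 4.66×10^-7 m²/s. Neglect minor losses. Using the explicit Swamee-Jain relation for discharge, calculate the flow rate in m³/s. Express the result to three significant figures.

Q ≈ 0.288 m³/s

Swamee-Jain (Type II): Q = -0.965·√(gD⁵h_f/L)·ln[ε/(3.7D) + √(3.17ν²L/(gD³h_f))]
√(gD⁵h_f/L) = √(9.81·0.421⁵·6.87/836) = 0.03265
ε/(3.7D) = 9.63×10^-5; √(3.17ν²L/(gD³h_f)) = 1.07×10^-5
Q = -0.965·0.03265·ln(1.070×10^-4) = 0.2881 m³/s
Check: V = 2.07 m/s, Re = 1.87×10^6, f = 0.01593, h_f = 6.91 m ≈ 6.87 m ✓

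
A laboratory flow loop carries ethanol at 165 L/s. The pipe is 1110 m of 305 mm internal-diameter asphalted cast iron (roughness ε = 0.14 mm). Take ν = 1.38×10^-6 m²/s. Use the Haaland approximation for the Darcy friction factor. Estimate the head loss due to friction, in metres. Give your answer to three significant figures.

h_f ≈ 16.4 m

V = 4Q/(πD²) = 4·0.165/(π·0.305²) = 2.258 m/s
Re = VD/ν = 2.258·0.305/1.38×10^-6 = 4.99×10^5 → turbulent
ε/D = 0.14/305 = 4.59×10^-4
Haaland: f = 0.01731
h_f = f(L/D)V²/(2g) = 0.01731·(1110/0.305)·2.258²/(2·9.81) = 16.38 m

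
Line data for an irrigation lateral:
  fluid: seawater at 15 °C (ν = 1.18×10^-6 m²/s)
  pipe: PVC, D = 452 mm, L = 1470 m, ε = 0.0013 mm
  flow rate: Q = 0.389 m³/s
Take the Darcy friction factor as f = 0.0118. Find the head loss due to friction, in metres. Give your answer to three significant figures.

h_f ≈ 11.5 m

V = 4Q/(πD²) = 4·0.389/(π·0.452²) = 2.424 m/s
h_f = f(L/D)V²/(2g) = 0.01180·(1470/0.452)·2.424²/(2·9.81) = 11.50 m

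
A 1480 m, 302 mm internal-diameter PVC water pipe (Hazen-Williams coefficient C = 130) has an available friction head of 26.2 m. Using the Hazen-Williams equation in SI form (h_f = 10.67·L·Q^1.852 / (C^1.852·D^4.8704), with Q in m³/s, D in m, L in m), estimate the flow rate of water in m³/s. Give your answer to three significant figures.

Q ≈ 0.176 m³/s

Rearranging: Q = [h_f·C^1.852·D^4.8704 / (10.67·L)]^(1/1.852)
Q = [26.2·130^1.852·0.302^4.8704 / (10.67·1480)]^0.540 = 0.1759 m³/s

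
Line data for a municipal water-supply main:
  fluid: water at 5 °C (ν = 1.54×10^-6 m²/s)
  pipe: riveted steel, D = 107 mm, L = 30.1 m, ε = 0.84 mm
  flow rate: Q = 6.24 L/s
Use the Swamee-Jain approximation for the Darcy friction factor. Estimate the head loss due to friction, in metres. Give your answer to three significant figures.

V = 4Q/(πD²) = 4·0.00624/(π·0.107²) = 0.6939 m/s
Re = VD/ν = 0.6939·0.107/1.54×10^-6 = 4.82×10^4 → turbulent
ε/D = 0.84/107 = 0.00785
Swamee-Jain: f = 0.03678
h_f = f(L/D)V²/(2g) = 0.03678·(30.1/0.107)·0.6939²/(2·9.81) = 0.2540 m

h_f ≈ 0.254 m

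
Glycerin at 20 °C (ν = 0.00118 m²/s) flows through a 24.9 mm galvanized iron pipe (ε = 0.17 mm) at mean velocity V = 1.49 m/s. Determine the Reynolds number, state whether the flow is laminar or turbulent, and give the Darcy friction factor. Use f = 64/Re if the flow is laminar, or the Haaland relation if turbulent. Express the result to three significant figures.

Re = VD/ν = 1.490·0.0249/0.00118 = 31.4
Re < 2300 → laminar → f = 64/Re = 2.036

Re ≈ 31.4; laminar; f = 64/Re ≈ 2.04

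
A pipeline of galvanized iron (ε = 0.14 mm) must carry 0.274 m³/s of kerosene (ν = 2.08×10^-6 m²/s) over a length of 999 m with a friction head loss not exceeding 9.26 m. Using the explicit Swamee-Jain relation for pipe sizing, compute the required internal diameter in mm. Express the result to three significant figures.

Swamee-Jain (Type III): D = 0.66·[ε^1.25·(LQ²/(gh_f))^4.75 + ν·Q^9.4·(L/(gh_f))^5.2]^0.04
LQ²/(gh_f) = 0.8256; L/(gh_f) = 11.00
Term 1 = ε^1.25·(…)^4.75 = 6.13×10^-6; Term 2 = ν·Q^9.4·(…)^5.2 = 2.80×10^-6
D = 0.66·(6.13×10^-6 + 2.80×10^-6)^0.04 = 0.4146 m = 415 mm
Check: V = 2.03 m/s, Re = 4.05×10^5, f = 0.01691, h_f = 8.56 m ≈ 9.26 m ✓

D ≈ 415 mm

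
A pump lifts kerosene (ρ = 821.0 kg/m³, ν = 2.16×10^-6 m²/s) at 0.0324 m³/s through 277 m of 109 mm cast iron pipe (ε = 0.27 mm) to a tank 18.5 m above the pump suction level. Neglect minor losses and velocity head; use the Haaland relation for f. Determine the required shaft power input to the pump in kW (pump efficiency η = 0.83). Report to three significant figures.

V = 4Q/(πD²) = 3.472 m/s; Re = 1.75×10^5; ε/D = 0.00248; f = 0.02564
h_f = f(L/D)V²/2g = 40.03 m
Total head H = z + h_f = 18.5 + 40.03 = 58.53 m
P_hyd = ρgQH = 821.0·9.81·0.0324·58.53 = 15.27 kW
P_shaft = P_hyd/η = 15.27/0.83 = 18.40 kW

P_shaft ≈ 18.4 kW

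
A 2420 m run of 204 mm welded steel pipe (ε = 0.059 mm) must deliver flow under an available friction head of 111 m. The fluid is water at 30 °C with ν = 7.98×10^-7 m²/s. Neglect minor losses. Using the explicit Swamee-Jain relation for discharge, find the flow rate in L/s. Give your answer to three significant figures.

Q ≈ 112 L/s

Swamee-Jain (Type II): Q = -0.965·√(gD⁵h_f/L)·ln[ε/(3.7D) + √(3.17ν²L/(gD³h_f))]
√(gD⁵h_f/L) = √(9.81·0.204⁵·111/2420) = 0.01261
ε/(3.7D) = 7.82×10^-5; √(3.17ν²L/(gD³h_f)) = 2.30×10^-5
Q = -0.965·0.01261·ln(1.012×10^-4) = 0.1119 m³/s
Check: V = 3.42 m/s, Re = 8.75×10^5, f = 0.01576, h_f = 112 m ≈ 111 m ✓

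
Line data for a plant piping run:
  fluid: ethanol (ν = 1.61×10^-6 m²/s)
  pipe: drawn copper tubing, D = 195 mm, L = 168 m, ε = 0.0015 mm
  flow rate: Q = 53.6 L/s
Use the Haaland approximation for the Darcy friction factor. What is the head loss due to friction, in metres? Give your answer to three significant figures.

h_f ≈ 2.16 m

V = 4Q/(πD²) = 4·0.0536/(π·0.195²) = 1.795 m/s
Re = VD/ν = 1.795·0.195/1.61×10^-6 = 2.17×10^5 → turbulent
ε/D = 0.0015/195 = 7.69×10^-6
Haaland: f = 0.01530
h_f = f(L/D)V²/(2g) = 0.01530·(168/0.195)·1.795²/(2·9.81) = 2.164 m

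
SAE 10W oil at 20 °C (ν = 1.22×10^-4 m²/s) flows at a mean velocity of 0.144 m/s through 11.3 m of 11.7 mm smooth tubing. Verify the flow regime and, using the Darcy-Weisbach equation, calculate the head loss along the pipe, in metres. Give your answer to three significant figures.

Re = VD/ν = 0.144·0.01170/1.22×10^-4 = 13.8 → laminar (Re < 2300)
f = 64/Re = 4.634
h_f = f(L/D)V²/(2g) = 4.634·(11.3/0.01170)·0.144²/(2·9.81) = 4.731 m

h_f ≈ 4.73 m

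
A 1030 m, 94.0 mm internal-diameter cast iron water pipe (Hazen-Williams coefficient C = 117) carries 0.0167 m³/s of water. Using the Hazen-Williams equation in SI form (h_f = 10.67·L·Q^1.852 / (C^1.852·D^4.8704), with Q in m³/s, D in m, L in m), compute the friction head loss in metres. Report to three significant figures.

h_f = 10.67·1030·0.0167^1.852 / (117^1.852·0.0940^4.8704) = 83.27 m

h_f ≈ 83.3 m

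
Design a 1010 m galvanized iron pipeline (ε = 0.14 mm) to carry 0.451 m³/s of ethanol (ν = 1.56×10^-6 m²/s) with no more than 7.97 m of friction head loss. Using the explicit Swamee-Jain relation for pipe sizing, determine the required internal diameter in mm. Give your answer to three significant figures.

D ≈ 515 mm

Swamee-Jain (Type III): D = 0.66·[ε^1.25·(LQ²/(gh_f))^4.75 + ν·Q^9.4·(L/(gh_f))^5.2]^0.04
LQ²/(gh_f) = 2.628; L/(gh_f) = 12.92
Term 1 = ε^1.25·(…)^4.75 = 0.00150; Term 2 = ν·Q^9.4·(…)^5.2 = 5.26×10^-4
D = 0.66·(0.00150 + 5.26×10^-4)^0.04 = 0.5150 m = 515 mm
Check: V = 2.17 m/s, Re = 7.15×10^5, f = 0.01577, h_f = 7.39 m ≈ 7.97 m ✓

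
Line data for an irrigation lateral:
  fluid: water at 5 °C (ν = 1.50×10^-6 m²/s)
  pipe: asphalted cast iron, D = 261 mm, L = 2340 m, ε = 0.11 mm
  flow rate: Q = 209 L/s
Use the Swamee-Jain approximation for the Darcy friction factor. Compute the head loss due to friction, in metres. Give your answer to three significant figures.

V = 4Q/(πD²) = 4·0.209/(π·0.261²) = 3.906 m/s
Re = VD/ν = 3.906·0.261/1.50×10^-6 = 6.80×10^5 → turbulent
ε/D = 0.11/261 = 4.21×10^-4
Swamee-Jain: f = 0.01700
h_f = f(L/D)V²/(2g) = 0.01700·(2340/0.261)·3.906²/(2·9.81) = 118.5 m

h_f ≈ 119 m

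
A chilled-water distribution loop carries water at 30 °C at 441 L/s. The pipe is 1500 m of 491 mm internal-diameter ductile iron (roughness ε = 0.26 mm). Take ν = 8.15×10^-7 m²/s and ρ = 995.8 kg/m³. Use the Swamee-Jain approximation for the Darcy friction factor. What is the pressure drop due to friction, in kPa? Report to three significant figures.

Δp ≈ 143 kPa

V = 4Q/(πD²) = 4·0.441/(π·0.491²) = 2.329 m/s
Re = VD/ν = 2.329·0.491/8.15×10^-7 = 1.40×10^6 → turbulent
ε/D = 0.26/491 = 5.30×10^-4
Swamee-Jain: f = 0.01735
h_f = f(L/D)V²/(2g) = 0.01735·(1500/0.491)·2.329²/(2·9.81) = 14.65 m
Δp = ρg·h_f = 995.8·9.81·14.65 = 143.2 kPa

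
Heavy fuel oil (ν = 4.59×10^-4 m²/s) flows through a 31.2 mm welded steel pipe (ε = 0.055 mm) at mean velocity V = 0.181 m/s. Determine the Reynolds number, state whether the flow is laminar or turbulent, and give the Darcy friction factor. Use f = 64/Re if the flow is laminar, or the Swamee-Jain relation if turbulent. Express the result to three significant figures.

Re = VD/ν = 0.1810·0.0312/4.59×10^-4 = 12.3
Re < 2300 → laminar → f = 64/Re = 5.202

Re ≈ 12.3; laminar; f = 64/Re ≈ 5.20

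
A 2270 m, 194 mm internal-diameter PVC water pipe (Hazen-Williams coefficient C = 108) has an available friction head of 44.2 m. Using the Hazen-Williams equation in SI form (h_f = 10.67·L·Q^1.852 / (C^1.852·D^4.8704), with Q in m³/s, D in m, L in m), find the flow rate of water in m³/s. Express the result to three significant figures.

Q ≈ 0.0480 m³/s

Rearranging: Q = [h_f·C^1.852·D^4.8704 / (10.67·L)]^(1/1.852)
Q = [44.2·108^1.852·0.194^4.8704 / (10.67·2270)]^0.540 = 0.04805 m³/s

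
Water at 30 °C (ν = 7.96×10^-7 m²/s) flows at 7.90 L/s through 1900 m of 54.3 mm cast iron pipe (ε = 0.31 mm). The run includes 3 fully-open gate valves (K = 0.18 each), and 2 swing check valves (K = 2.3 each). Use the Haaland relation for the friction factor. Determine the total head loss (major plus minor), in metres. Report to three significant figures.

V = 4Q/(πD²) = 3.411 m/s; V²/2g = 0.5932 m
Re = 2.33×10^5, ε/D = 0.00571 → f = 0.03203 (Haaland)
Major: h_f = f(L/D)·V²/2g = 0.03203·34991·0.5932 = 664.8 m
Minor: ΣK = 5.14; h_m = ΣK·V²/2g = 3.049 m
Total H_L = 664.8 + 3.049 = 667.8 m

H_L ≈ 668 m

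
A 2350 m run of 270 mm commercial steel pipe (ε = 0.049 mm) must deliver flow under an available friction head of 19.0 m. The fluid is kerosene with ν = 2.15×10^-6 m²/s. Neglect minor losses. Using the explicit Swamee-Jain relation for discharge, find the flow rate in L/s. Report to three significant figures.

Q ≈ 90.9 L/s

Swamee-Jain (Type II): Q = -0.965·√(gD⁵h_f/L)·ln[ε/(3.7D) + √(3.17ν²L/(gD³h_f))]
√(gD⁵h_f/L) = √(9.81·0.270⁵·19.0/2350) = 0.01067
ε/(3.7D) = 4.90×10^-5; √(3.17ν²L/(gD³h_f)) = 9.69×10^-5
Q = -0.965·0.01067·ln(1.459×10^-4) = 0.09093 m³/s
Check: V = 1.59 m/s, Re = 1.99×10^5, f = 0.01701, h_f = 19.0 m ≈ 19.0 m ✓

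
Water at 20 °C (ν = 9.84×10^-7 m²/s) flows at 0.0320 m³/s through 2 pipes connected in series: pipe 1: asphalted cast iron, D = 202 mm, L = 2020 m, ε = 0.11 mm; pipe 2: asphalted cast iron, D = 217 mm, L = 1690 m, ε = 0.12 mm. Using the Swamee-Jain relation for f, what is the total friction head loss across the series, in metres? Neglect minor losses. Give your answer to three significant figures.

Pipe 1: V = 0.9985 m/s, Re = 2.05×10^5, ε/D = 5.45×10^-4, f = 0.01912, h_1 = f(L/D)V²/2g = 9.718 m
Pipe 2: V = 0.8652 m/s, Re = 1.91×10^5, ε/D = 5.53×10^-4, f = 0.01929, h_2 = f(L/D)V²/2g = 5.731 m
Series → Q common, losses add: H = Σh = 15.45 m

H ≈ 15.4 m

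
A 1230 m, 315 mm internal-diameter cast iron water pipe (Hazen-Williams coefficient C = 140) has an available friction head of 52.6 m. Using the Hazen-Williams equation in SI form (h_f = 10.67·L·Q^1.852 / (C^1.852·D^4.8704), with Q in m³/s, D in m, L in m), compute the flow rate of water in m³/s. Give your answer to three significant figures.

Rearranging: Q = [h_f·C^1.852·D^4.8704 / (10.67·L)]^(1/1.852)
Q = [52.6·140^1.852·0.315^4.8704 / (10.67·1230)]^0.540 = 0.3408 m³/s

Q ≈ 0.341 m³/s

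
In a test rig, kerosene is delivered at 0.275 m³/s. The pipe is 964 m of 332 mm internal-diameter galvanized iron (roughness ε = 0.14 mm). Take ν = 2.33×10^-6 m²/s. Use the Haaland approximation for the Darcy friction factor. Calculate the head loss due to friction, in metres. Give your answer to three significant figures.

V = 4Q/(πD²) = 4·0.275/(π·0.332²) = 3.177 m/s
Re = VD/ν = 3.177·0.332/2.33×10^-6 = 4.53×10^5 → turbulent
ε/D = 0.14/332 = 4.22×10^-4
Haaland: f = 0.01715
h_f = f(L/D)V²/(2g) = 0.01715·(964/0.332)·3.177²/(2·9.81) = 25.61 m

h_f ≈ 25.6 m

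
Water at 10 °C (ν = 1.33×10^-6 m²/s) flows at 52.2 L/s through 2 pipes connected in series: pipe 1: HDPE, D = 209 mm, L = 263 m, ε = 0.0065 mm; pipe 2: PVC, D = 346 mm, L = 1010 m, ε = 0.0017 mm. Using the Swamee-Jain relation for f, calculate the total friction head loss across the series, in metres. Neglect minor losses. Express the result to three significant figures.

Pipe 1: V = 1.522 m/s, Re = 2.39×10^5, ε/D = 3.11×10^-5, f = 0.01532, h_1 = f(L/D)V²/2g = 2.275 m
Pipe 2: V = 0.5552 m/s, Re = 1.44×10^5, ε/D = 4.91×10^-6, f = 0.01660, h_2 = f(L/D)V²/2g = 0.7614 m
Series → Q common, losses add: H = Σh = 3.036 m

H ≈ 3.04 m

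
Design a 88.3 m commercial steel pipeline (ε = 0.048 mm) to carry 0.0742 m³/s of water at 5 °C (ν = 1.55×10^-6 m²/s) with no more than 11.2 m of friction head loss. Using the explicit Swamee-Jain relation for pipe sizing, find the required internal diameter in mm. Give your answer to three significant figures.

D ≈ 145 mm

Swamee-Jain (Type III): D = 0.66·[ε^1.25·(LQ²/(gh_f))^4.75 + ν·Q^9.4·(L/(gh_f))^5.2]^0.04
LQ²/(gh_f) = 0.004425; L/(gh_f) = 0.8037
Term 1 = ε^1.25·(…)^4.75 = 2.63×10^-17; Term 2 = ν·Q^9.4·(…)^5.2 = 1.20×10^-17
D = 0.66·(2.63×10^-17 + 1.20×10^-17)^0.04 = 0.1455 m = 145 mm
Check: V = 4.46 m/s, Re = 4.19×10^5, f = 0.01681, h_f = 10.4 m ≈ 11.2 m ✓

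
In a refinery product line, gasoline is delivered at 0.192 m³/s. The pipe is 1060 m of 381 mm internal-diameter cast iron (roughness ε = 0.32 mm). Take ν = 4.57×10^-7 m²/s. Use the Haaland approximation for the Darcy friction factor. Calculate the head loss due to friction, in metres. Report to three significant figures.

h_f ≈ 7.67 m

V = 4Q/(πD²) = 4·0.192/(π·0.381²) = 1.684 m/s
Re = VD/ν = 1.684·0.381/4.57×10^-7 = 1.40×10^6 → turbulent
ε/D = 0.32/381 = 8.40×10^-4
Haaland: f = 0.01908
h_f = f(L/D)V²/(2g) = 0.01908·(1060/0.381)·1.684²/(2·9.81) = 7.674 m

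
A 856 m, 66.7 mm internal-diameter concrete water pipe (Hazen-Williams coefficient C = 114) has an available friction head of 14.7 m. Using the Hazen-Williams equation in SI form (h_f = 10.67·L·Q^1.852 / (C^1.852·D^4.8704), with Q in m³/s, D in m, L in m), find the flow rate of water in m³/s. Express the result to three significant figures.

Rearranging: Q = [h_f·C^1.852·D^4.8704 / (10.67·L)]^(1/1.852)
Q = [14.7·114^1.852·0.0667^4.8704 / (10.67·856)]^0.540 = 0.002860 m³/s

Q ≈ 0.00286 m³/s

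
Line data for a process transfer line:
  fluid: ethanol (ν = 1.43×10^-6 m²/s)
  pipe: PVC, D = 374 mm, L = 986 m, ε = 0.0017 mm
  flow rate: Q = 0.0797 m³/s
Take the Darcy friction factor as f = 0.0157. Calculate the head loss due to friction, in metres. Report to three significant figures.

h_f ≈ 1.11 m

V = 4Q/(πD²) = 4·0.0797/(π·0.374²) = 0.7255 m/s
h_f = f(L/D)V²/(2g) = 0.01570·(986/0.374)·0.7255²/(2·9.81) = 1.110 m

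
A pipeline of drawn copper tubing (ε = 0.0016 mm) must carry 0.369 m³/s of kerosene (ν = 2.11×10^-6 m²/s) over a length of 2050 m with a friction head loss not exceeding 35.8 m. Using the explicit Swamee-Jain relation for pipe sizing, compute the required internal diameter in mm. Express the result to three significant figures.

D ≈ 388 mm

Swamee-Jain (Type III): D = 0.66·[ε^1.25·(LQ²/(gh_f))^4.75 + ν·Q^9.4·(L/(gh_f))^5.2]^0.04
LQ²/(gh_f) = 0.7948; L/(gh_f) = 5.837
Term 1 = ε^1.25·(…)^4.75 = 1.91×10^-8; Term 2 = ν·Q^9.4·(…)^5.2 = 1.73×10^-6
D = 0.66·(1.91×10^-8 + 1.73×10^-6)^0.04 = 0.3884 m = 388 mm
Check: V = 3.11 m/s, Re = 5.73×10^5, f = 0.01285, h_f = 33.5 m ≈ 35.8 m ✓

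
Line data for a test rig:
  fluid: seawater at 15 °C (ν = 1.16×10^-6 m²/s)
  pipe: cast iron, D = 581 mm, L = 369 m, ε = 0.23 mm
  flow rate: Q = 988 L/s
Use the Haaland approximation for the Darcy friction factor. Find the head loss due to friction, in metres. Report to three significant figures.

V = 4Q/(πD²) = 4·0.988/(π·0.581²) = 3.727 m/s
Re = VD/ν = 3.727·0.581/1.16×10^-6 = 1.87×10^6 → turbulent
ε/D = 0.23/581 = 3.96×10^-4
Haaland: f = 0.01618
h_f = f(L/D)V²/(2g) = 0.01618·(369/0.581)·3.727²/(2·9.81) = 7.272 m

h_f ≈ 7.27 m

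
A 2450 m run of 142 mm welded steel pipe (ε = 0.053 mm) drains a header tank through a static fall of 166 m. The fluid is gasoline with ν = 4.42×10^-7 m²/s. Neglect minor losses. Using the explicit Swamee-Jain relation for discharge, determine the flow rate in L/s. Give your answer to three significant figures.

Q ≈ 54.0 L/s

Swamee-Jain (Type II): Q = -0.965·√(gD⁵h_f/L)·ln[ε/(3.7D) + √(3.17ν²L/(gD³h_f))]
√(gD⁵h_f/L) = √(9.81·0.142⁵·166/2450) = 0.006195
ε/(3.7D) = 1.01×10^-4; √(3.17ν²L/(gD³h_f)) = 1.80×10^-5
Q = -0.965·0.006195·ln(1.189×10^-4) = 0.05402 m³/s
Check: V = 3.41 m/s, Re = 1.10×10^6, f = 0.01632, h_f = 167 m ≈ 166 m ✓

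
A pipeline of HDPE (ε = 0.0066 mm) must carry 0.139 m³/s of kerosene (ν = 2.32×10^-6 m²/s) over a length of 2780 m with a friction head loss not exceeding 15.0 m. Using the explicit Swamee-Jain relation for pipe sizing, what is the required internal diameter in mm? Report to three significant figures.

Swamee-Jain (Type III): D = 0.66·[ε^1.25·(LQ²/(gh_f))^4.75 + ν·Q^9.4·(L/(gh_f))^5.2]^0.04
LQ²/(gh_f) = 0.3650; L/(gh_f) = 18.89
Term 1 = ε^1.25·(…)^4.75 = 2.79×10^-9; Term 2 = ν·Q^9.4·(…)^5.2 = 8.84×10^-8
D = 0.66·(2.79×10^-9 + 8.84×10^-8)^0.04 = 0.3451 m = 345 mm
Check: V = 1.49 m/s, Re = 2.21×10^5, f = 0.01542, h_f = 14.0 m ≈ 15.0 m ✓

D ≈ 345 mm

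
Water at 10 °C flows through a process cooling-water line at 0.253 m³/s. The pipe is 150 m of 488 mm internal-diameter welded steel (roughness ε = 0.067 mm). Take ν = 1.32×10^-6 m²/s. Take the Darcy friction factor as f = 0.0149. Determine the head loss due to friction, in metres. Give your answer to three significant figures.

h_f ≈ 0.427 m

V = 4Q/(πD²) = 4·0.253/(π·0.488²) = 1.353 m/s
h_f = f(L/D)V²/(2g) = 0.01490·(150/0.488)·1.353²/(2·9.81) = 0.4271 m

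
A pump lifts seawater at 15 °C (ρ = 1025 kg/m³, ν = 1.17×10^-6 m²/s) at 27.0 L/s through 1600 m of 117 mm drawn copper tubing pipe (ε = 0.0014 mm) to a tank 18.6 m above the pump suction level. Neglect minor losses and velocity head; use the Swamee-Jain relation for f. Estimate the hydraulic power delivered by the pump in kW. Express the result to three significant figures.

V = 4Q/(πD²) = 2.511 m/s; Re = 2.51×10^5; ε/D = 1.20×10^-5; f = 0.01499
h_f = f(L/D)V²/2g = 65.90 m
Total head H = z + h_f = 18.6 + 65.90 = 84.50 m
P_hyd = ρgQH = 1025·9.81·0.0270·84.50 = 22.94 kW

P_hyd ≈ 22.9 kW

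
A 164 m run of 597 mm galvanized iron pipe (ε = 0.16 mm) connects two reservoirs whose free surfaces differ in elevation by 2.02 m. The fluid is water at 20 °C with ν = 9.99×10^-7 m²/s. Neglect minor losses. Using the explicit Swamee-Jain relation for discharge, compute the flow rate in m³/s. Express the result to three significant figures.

Swamee-Jain (Type II): Q = -0.965·√(gD⁵h_f/L)·ln[ε/(3.7D) + √(3.17ν²L/(gD³h_f))]
√(gD⁵h_f/L) = √(9.81·0.597⁵·2.02/164) = 0.09572
ε/(3.7D) = 7.24×10^-5; √(3.17ν²L/(gD³h_f)) = 1.11×10^-5
Q = -0.965·0.09572·ln(8.353×10^-5) = 0.8674 m³/s
Check: V = 3.10 m/s, Re = 1.85×10^6, f = 0.01511, h_f = 2.03 m ≈ 2.02 m ✓

Q ≈ 0.867 m³/s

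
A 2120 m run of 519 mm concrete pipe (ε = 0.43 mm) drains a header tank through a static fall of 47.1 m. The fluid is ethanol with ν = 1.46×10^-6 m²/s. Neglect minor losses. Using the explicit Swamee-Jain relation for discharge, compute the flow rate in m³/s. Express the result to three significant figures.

Q ≈ 0.729 m³/s

Swamee-Jain (Type II): Q = -0.965·√(gD⁵h_f/L)·ln[ε/(3.7D) + √(3.17ν²L/(gD³h_f))]
√(gD⁵h_f/L) = √(9.81·0.519⁵·47.1/2120) = 0.09059
ε/(3.7D) = 2.24×10^-4; √(3.17ν²L/(gD³h_f)) = 1.49×10^-5
Q = -0.965·0.09059·ln(2.388×10^-4) = 0.7291 m³/s
Check: V = 3.45 m/s, Re = 1.23×10^6, f = 0.01914, h_f = 47.3 m ≈ 47.1 m ✓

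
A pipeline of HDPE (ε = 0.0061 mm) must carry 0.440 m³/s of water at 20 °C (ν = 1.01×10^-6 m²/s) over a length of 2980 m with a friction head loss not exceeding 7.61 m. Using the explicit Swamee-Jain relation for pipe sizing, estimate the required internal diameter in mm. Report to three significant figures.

D ≈ 602 mm

Swamee-Jain (Type III): D = 0.66·[ε^1.25·(LQ²/(gh_f))^4.75 + ν·Q^9.4·(L/(gh_f))^5.2]^0.04
LQ²/(gh_f) = 7.728; L/(gh_f) = 39.92
Term 1 = ε^1.25·(…)^4.75 = 0.00501; Term 2 = ν·Q^9.4·(…)^5.2 = 0.0952
D = 0.66·(0.00501 + 0.0952)^0.04 = 0.6020 m = 602 mm
Check: V = 1.55 m/s, Re = 9.21×10^5, f = 0.01201, h_f = 7.24 m ≈ 7.61 m ✓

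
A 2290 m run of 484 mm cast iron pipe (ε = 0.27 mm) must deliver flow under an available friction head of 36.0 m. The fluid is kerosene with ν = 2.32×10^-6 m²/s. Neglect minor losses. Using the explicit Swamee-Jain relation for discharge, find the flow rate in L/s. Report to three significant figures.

Swamee-Jain (Type II): Q = -0.965·√(gD⁵h_f/L)·ln[ε/(3.7D) + √(3.17ν²L/(gD³h_f))]
√(gD⁵h_f/L) = √(9.81·0.484⁵·36.0/2290) = 0.06400
ε/(3.7D) = 1.51×10^-4; √(3.17ν²L/(gD³h_f)) = 3.12×10^-5
Q = -0.965·0.06400·ln(1.820×10^-4) = 0.5318 m³/s
Check: V = 2.89 m/s, Re = 6.03×10^5, f = 0.01798, h_f = 36.2 m ≈ 36.0 m ✓

Q ≈ 532 L/s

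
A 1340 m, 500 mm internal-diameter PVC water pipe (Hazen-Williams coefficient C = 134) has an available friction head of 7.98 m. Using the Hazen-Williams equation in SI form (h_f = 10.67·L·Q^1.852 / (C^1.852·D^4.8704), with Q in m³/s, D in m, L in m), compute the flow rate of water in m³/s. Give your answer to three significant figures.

Q ≈ 0.379 m³/s

Rearranging: Q = [h_f·C^1.852·D^4.8704 / (10.67·L)]^(1/1.852)
Q = [7.98·134^1.852·0.500^4.8704 / (10.67·1340)]^0.540 = 0.3792 m³/s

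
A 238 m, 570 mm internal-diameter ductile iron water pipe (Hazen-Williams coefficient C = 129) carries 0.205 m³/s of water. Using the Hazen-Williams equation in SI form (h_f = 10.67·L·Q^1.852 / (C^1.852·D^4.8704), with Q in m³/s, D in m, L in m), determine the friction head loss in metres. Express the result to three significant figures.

h_f ≈ 0.257 m

h_f = 10.67·238·0.205^1.852 / (129^1.852·0.570^4.8704) = 0.2572 m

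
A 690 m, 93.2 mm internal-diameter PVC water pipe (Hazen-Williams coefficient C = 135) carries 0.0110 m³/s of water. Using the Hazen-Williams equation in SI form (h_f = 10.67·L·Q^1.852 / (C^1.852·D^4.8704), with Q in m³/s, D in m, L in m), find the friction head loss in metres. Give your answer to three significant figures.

h_f = 10.67·690·0.0110^1.852 / (135^1.852·0.0932^4.8704) = 20.59 m

h_f ≈ 20.6 m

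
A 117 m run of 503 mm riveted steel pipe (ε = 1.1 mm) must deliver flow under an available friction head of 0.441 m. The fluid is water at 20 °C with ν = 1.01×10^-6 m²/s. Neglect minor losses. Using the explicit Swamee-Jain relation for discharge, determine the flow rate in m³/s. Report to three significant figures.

Swamee-Jain (Type II): Q = -0.965·√(gD⁵h_f/L)·ln[ε/(3.7D) + √(3.17ν²L/(gD³h_f))]
√(gD⁵h_f/L) = √(9.81·0.503⁵·0.441/117) = 0.03450
ε/(3.7D) = 5.91×10^-4; √(3.17ν²L/(gD³h_f)) = 2.62×10^-5
Q = -0.965·0.03450·ln(6.173×10^-4) = 0.2461 m³/s
Check: V = 1.24 m/s, Re = 6.17×10^5, f = 0.02437, h_f = 0.443 m ≈ 0.441 m ✓

Q ≈ 0.246 m³/s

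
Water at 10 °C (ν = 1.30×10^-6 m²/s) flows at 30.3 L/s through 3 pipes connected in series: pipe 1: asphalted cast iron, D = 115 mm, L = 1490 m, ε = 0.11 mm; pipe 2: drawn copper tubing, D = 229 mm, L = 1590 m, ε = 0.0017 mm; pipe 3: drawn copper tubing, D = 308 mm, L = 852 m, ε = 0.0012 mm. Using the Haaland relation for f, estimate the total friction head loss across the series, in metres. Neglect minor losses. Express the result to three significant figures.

H ≈ 119 m

Pipe 1: V = 2.917 m/s, Re = 2.58×10^5, ε/D = 9.57×10^-4, f = 0.02047, h_1 = f(L/D)V²/2g = 115.0 m
Pipe 2: V = 0.7357 m/s, Re = 1.30×10^5, ε/D = 7.42×10^-6, f = 0.01693, h_2 = f(L/D)V²/2g = 3.242 m
Pipe 3: V = 0.4067 m/s, Re = 9.64×10^4, ε/D = 3.90×10^-6, f = 0.01798, h_3 = f(L/D)V²/2g = 0.4192 m
Series → Q common, losses add: H = Σh = 118.7 m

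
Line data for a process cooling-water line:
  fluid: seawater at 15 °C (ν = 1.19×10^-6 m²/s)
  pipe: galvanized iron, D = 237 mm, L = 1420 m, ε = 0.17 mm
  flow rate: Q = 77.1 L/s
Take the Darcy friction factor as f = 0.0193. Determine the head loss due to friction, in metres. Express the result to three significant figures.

V = 4Q/(πD²) = 4·0.0771/(π·0.237²) = 1.748 m/s
h_f = f(L/D)V²/(2g) = 0.01930·(1420/0.237)·1.748²/(2·9.81) = 18.00 m

h_f ≈ 18.0 m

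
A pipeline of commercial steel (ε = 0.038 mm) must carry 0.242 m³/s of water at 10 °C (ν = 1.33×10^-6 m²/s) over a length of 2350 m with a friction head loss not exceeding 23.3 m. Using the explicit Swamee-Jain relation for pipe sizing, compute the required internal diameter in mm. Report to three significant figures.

D ≈ 374 mm

Swamee-Jain (Type III): D = 0.66·[ε^1.25·(LQ²/(gh_f))^4.75 + ν·Q^9.4·(L/(gh_f))^5.2]^0.04
LQ²/(gh_f) = 0.6021; L/(gh_f) = 10.28
Term 1 = ε^1.25·(…)^4.75 = 2.68×10^-7; Term 2 = ν·Q^9.4·(…)^5.2 = 3.93×10^-7
D = 0.66·(2.68×10^-7 + 3.93×10^-7)^0.04 = 0.3736 m = 374 mm
Check: V = 2.21 m/s, Re = 6.20×10^5, f = 0.01415, h_f = 22.1 m ≈ 23.3 m ✓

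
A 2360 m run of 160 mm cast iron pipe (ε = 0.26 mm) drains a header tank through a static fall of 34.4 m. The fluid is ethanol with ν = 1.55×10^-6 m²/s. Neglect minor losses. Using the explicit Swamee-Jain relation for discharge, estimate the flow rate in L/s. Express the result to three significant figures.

Swamee-Jain (Type II): Q = -0.965·√(gD⁵h_f/L)·ln[ε/(3.7D) + √(3.17ν²L/(gD³h_f))]
√(gD⁵h_f/L) = √(9.81·0.160⁵·34.4/2360) = 0.003872
ε/(3.7D) = 4.39×10^-4; √(3.17ν²L/(gD³h_f)) = 1.14×10^-4
Q = -0.965·0.003872·ln(5.532×10^-4) = 0.02802 m³/s
Check: V = 1.39 m/s, Re = 1.44×10^5, f = 0.02375, h_f = 34.7 m ≈ 34.4 m ✓

Q ≈ 28.0 L/s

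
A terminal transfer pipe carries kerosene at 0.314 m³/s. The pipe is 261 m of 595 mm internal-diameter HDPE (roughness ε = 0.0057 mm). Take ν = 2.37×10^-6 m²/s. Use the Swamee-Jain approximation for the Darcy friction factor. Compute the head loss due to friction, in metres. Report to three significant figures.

h_f ≈ 0.417 m

V = 4Q/(πD²) = 4·0.314/(π·0.595²) = 1.129 m/s
Re = VD/ν = 1.129·0.595/2.37×10^-6 = 2.84×10^5 → turbulent
ε/D = 0.0057/595 = 9.58×10^-6
Swamee-Jain: f = 0.01464
h_f = f(L/D)V²/(2g) = 0.01464·(261/0.595)·1.129²/(2·9.81) = 0.4173 m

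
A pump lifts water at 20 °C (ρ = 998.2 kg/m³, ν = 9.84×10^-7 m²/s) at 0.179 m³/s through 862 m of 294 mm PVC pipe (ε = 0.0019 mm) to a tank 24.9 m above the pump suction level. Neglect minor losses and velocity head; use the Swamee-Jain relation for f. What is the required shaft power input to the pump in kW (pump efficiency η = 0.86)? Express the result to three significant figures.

P_shaft ≈ 76.6 kW

V = 4Q/(πD²) = 2.637 m/s; Re = 7.88×10^5; ε/D = 6.46×10^-6; f = 0.01223
h_f = f(L/D)V²/2g = 12.70 m
Total head H = z + h_f = 24.9 + 12.70 = 37.60 m
P_hyd = ρgQH = 998.2·9.81·0.179·37.60 = 65.91 kW
P_shaft = P_hyd/η = 65.91/0.86 = 76.64 kW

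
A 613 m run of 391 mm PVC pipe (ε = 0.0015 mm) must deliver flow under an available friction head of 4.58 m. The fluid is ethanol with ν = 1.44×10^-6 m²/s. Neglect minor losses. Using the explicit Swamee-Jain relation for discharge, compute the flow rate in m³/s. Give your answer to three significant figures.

Swamee-Jain (Type II): Q = -0.965·√(gD⁵h_f/L)·ln[ε/(3.7D) + √(3.17ν²L/(gD³h_f))]
√(gD⁵h_f/L) = √(9.81·0.391⁵·4.58/613) = 0.02588
ε/(3.7D) = 1.04×10^-6; √(3.17ν²L/(gD³h_f)) = 3.87×10^-5
Q = -0.965·0.02588·ln(3.977×10^-5) = 0.2531 m³/s
Check: V = 2.11 m/s, Re = 5.72×10^5, f = 0.01285, h_f = 4.56 m ≈ 4.58 m ✓

Q ≈ 0.253 m³/s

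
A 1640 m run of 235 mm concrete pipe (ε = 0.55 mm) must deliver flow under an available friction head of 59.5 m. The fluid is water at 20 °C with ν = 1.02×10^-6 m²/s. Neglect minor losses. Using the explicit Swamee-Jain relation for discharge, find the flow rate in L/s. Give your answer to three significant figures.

Swamee-Jain (Type II): Q = -0.965·√(gD⁵h_f/L)·ln[ε/(3.7D) + √(3.17ν²L/(gD³h_f))]
√(gD⁵h_f/L) = √(9.81·0.235⁵·59.5/1640) = 0.01597
ε/(3.7D) = 6.33×10^-4; √(3.17ν²L/(gD³h_f)) = 2.67×10^-5
Q = -0.965·0.01597·ln(6.593×10^-4) = 0.1129 m³/s
Check: V = 2.60 m/s, Re = 6.00×10^5, f = 0.02480, h_f = 59.8 m ≈ 59.5 m ✓

Q ≈ 113 L/s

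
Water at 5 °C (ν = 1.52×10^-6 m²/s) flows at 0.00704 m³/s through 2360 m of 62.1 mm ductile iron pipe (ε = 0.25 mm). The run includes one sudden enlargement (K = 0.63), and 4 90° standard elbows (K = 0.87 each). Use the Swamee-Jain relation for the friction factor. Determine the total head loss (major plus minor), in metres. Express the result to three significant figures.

H_L ≈ 314 m

V = 4Q/(πD²) = 2.324 m/s; V²/2g = 0.2754 m
Re = 9.50×10^4, ε/D = 0.00403 → f = 0.02986 (Swamee-Jain)
Major: h_f = f(L/D)·V²/2g = 0.02986·38003·0.2754 = 312.5 m
Minor: ΣK = 4.11; h_m = ΣK·V²/2g = 1.132 m
Total H_L = 312.5 + 1.132 = 313.6 m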